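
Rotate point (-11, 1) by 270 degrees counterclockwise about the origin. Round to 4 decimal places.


x' = -11*cos(270) - 1*sin(270) = 1
y' = -11*sin(270) + 1*cos(270) = 11

(1, 11)


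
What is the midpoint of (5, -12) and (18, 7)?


Midpoint = ((5+18)/2, (-12+7)/2) = (11.5, -2.5)

(11.5, -2.5)


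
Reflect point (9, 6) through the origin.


Reflection through origin: (x, y) -> (-x, -y)
(9, 6) -> (-9, -6)

(-9, -6)


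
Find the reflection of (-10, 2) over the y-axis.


Reflection across y-axis: (x, y) -> (-x, y)
(-10, 2) -> (10, 2)

(10, 2)


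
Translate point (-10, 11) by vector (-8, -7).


Translation: (x+dx, y+dy) = (-10+-8, 11+-7) = (-18, 4)

(-18, 4)


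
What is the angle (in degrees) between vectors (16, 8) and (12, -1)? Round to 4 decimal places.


dot = 16*12 + 8*-1 = 184
|u| = 17.8885, |v| = 12.0416
cos(angle) = 0.8542
angle = 31.3287 degrees

31.3287 degrees


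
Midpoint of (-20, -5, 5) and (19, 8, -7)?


Midpoint = ((-20+19)/2, (-5+8)/2, (5+-7)/2) = (-0.5, 1.5, -1)

(-0.5, 1.5, -1)


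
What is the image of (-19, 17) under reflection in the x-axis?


Reflection across x-axis: (x, y) -> (x, -y)
(-19, 17) -> (-19, -17)

(-19, -17)


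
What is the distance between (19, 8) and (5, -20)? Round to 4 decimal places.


d = sqrt((5-19)^2 + (-20-8)^2) = 31.305

31.305


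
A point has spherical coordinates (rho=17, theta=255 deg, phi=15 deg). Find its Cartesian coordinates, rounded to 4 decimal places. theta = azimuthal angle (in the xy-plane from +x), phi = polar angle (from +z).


x = 17 * sin(15) * cos(255) = -1.1388
y = 17 * sin(15) * sin(255) = -4.25
z = 17 * cos(15) = 16.4207

(-1.1388, -4.25, 16.4207)


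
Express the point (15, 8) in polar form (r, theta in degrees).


r = sqrt(15^2 + 8^2) = 17
theta = atan2(8, 15) = 28.0725 degrees

r = 17, theta = 28.0725 degrees


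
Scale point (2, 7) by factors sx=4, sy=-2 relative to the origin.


Scaling: (x*sx, y*sy) = (2*4, 7*-2) = (8, -14)

(8, -14)


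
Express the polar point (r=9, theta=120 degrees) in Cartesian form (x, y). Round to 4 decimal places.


x = 9 * cos(120) = -4.5
y = 9 * sin(120) = 7.7942

(-4.5, 7.7942)


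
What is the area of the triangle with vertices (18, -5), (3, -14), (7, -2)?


Area = |x1(y2-y3) + x2(y3-y1) + x3(y1-y2)| / 2
= |18*(-14--2) + 3*(-2--5) + 7*(-5--14)| / 2
= 72

72


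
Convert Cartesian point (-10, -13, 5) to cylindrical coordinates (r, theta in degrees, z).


r = sqrt((-10)^2 + (-13)^2) = 16.4012
theta = atan2(-13, -10) = 232.4314 deg
z = 5

r = 16.4012, theta = 232.4314 deg, z = 5


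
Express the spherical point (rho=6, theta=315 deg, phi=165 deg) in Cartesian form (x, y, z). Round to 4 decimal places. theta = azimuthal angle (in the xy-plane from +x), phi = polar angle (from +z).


x = 6 * sin(165) * cos(315) = 1.0981
y = 6 * sin(165) * sin(315) = -1.0981
z = 6 * cos(165) = -5.7956

(1.0981, -1.0981, -5.7956)


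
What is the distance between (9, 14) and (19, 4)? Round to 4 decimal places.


d = sqrt((19-9)^2 + (4-14)^2) = 14.1421

14.1421


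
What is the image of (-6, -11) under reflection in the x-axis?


Reflection across x-axis: (x, y) -> (x, -y)
(-6, -11) -> (-6, 11)

(-6, 11)


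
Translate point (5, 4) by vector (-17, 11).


Translation: (x+dx, y+dy) = (5+-17, 4+11) = (-12, 15)

(-12, 15)


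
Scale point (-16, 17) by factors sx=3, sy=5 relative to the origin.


Scaling: (x*sx, y*sy) = (-16*3, 17*5) = (-48, 85)

(-48, 85)


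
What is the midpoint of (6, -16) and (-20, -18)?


Midpoint = ((6+-20)/2, (-16+-18)/2) = (-7, -17)

(-7, -17)


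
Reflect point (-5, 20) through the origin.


Reflection through origin: (x, y) -> (-x, -y)
(-5, 20) -> (5, -20)

(5, -20)


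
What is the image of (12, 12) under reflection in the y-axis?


Reflection across y-axis: (x, y) -> (-x, y)
(12, 12) -> (-12, 12)

(-12, 12)


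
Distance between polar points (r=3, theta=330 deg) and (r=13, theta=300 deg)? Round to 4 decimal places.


d = sqrt(r1^2 + r2^2 - 2*r1*r2*cos(t2-t1))
d = sqrt(3^2 + 13^2 - 2*3*13*cos(300-330)) = 10.5095

10.5095


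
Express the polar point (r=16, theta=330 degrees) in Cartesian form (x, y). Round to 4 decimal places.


x = 16 * cos(330) = 13.8564
y = 16 * sin(330) = -8

(13.8564, -8)


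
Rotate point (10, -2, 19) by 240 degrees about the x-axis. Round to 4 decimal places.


x' = 10
y' = -2*cos(240) - 19*sin(240) = 17.4545
z' = -2*sin(240) + 19*cos(240) = -7.7679

(10, 17.4545, -7.7679)


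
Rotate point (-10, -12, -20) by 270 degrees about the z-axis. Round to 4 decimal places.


x' = -10*cos(270) - -12*sin(270) = -12
y' = -10*sin(270) + -12*cos(270) = 10
z' = -20

(-12, 10, -20)


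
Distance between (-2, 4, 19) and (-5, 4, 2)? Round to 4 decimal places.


d = sqrt((-5--2)^2 + (4-4)^2 + (2-19)^2) = 17.2627

17.2627


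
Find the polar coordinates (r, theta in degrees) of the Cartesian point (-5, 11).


r = sqrt((-5)^2 + 11^2) = 12.083
theta = atan2(11, -5) = 114.444 degrees

r = 12.083, theta = 114.444 degrees


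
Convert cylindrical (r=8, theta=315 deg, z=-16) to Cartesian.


x = 8 * cos(315) = 5.6569
y = 8 * sin(315) = -5.6569
z = -16

(5.6569, -5.6569, -16)


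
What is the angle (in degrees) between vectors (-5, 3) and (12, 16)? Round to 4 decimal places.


dot = -5*12 + 3*16 = -12
|u| = 5.831, |v| = 20
cos(angle) = -0.1029
angle = 95.9061 degrees

95.9061 degrees


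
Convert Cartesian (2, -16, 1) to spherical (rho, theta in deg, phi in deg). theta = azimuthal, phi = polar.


rho = sqrt(2^2 + (-16)^2 + 1^2) = 16.1555
theta = atan2(-16, 2) = 277.125 deg
phi = acos(1/16.1555) = 86.4512 deg

rho = 16.1555, theta = 277.125 deg, phi = 86.4512 deg


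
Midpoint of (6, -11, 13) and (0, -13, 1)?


Midpoint = ((6+0)/2, (-11+-13)/2, (13+1)/2) = (3, -12, 7)

(3, -12, 7)


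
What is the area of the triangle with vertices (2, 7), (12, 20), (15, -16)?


Area = |x1(y2-y3) + x2(y3-y1) + x3(y1-y2)| / 2
= |2*(20--16) + 12*(-16-7) + 15*(7-20)| / 2
= 199.5

199.5


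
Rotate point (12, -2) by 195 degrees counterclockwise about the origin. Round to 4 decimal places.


x' = 12*cos(195) - -2*sin(195) = -12.1087
y' = 12*sin(195) + -2*cos(195) = -1.174

(-12.1087, -1.174)


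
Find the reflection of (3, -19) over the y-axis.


Reflection across y-axis: (x, y) -> (-x, y)
(3, -19) -> (-3, -19)

(-3, -19)


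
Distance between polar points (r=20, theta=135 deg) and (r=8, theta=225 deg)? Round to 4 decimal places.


d = sqrt(r1^2 + r2^2 - 2*r1*r2*cos(t2-t1))
d = sqrt(20^2 + 8^2 - 2*20*8*cos(225-135)) = 21.5407

21.5407


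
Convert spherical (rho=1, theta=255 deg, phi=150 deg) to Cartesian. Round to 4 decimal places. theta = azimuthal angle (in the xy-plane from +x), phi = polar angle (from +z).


x = 1 * sin(150) * cos(255) = -0.1294
y = 1 * sin(150) * sin(255) = -0.483
z = 1 * cos(150) = -0.866

(-0.1294, -0.483, -0.866)


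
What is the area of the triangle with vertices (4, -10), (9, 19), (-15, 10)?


Area = |x1(y2-y3) + x2(y3-y1) + x3(y1-y2)| / 2
= |4*(19-10) + 9*(10--10) + -15*(-10-19)| / 2
= 325.5

325.5


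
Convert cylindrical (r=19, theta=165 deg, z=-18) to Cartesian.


x = 19 * cos(165) = -18.3526
y = 19 * sin(165) = 4.9176
z = -18

(-18.3526, 4.9176, -18)


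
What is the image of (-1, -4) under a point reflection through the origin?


Reflection through origin: (x, y) -> (-x, -y)
(-1, -4) -> (1, 4)

(1, 4)


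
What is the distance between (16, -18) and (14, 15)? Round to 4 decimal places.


d = sqrt((14-16)^2 + (15--18)^2) = 33.0606

33.0606


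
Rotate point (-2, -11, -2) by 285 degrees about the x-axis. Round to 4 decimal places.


x' = -2
y' = -11*cos(285) - -2*sin(285) = -4.7789
z' = -11*sin(285) + -2*cos(285) = 10.1075

(-2, -4.7789, 10.1075)


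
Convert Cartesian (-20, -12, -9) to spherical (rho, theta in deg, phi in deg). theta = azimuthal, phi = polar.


rho = sqrt((-20)^2 + (-12)^2 + (-9)^2) = 25
theta = atan2(-12, -20) = 210.9638 deg
phi = acos(-9/25) = 111.1002 deg

rho = 25, theta = 210.9638 deg, phi = 111.1002 deg


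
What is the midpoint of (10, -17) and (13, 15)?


Midpoint = ((10+13)/2, (-17+15)/2) = (11.5, -1)

(11.5, -1)


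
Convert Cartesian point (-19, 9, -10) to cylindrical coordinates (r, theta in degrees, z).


r = sqrt((-19)^2 + 9^2) = 21.0238
theta = atan2(9, -19) = 154.6538 deg
z = -10

r = 21.0238, theta = 154.6538 deg, z = -10


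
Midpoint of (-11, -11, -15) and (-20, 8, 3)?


Midpoint = ((-11+-20)/2, (-11+8)/2, (-15+3)/2) = (-15.5, -1.5, -6)

(-15.5, -1.5, -6)


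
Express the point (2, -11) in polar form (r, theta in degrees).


r = sqrt(2^2 + (-11)^2) = 11.1803
theta = atan2(-11, 2) = 280.3048 degrees

r = 11.1803, theta = 280.3048 degrees


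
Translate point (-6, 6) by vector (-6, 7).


Translation: (x+dx, y+dy) = (-6+-6, 6+7) = (-12, 13)

(-12, 13)


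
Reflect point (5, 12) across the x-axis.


Reflection across x-axis: (x, y) -> (x, -y)
(5, 12) -> (5, -12)

(5, -12)


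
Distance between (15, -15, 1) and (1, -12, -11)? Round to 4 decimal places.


d = sqrt((1-15)^2 + (-12--15)^2 + (-11-1)^2) = 18.6815

18.6815


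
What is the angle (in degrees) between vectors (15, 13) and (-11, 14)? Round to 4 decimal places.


dot = 15*-11 + 13*14 = 17
|u| = 19.8494, |v| = 17.8045
cos(angle) = 0.0481
angle = 87.2428 degrees

87.2428 degrees


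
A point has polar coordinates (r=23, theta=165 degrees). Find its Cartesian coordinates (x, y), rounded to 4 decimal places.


x = 23 * cos(165) = -22.2163
y = 23 * sin(165) = 5.9528

(-22.2163, 5.9528)


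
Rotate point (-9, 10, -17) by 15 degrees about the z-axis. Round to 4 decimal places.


x' = -9*cos(15) - 10*sin(15) = -11.2815
y' = -9*sin(15) + 10*cos(15) = 7.3299
z' = -17

(-11.2815, 7.3299, -17)


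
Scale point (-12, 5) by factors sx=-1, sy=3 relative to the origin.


Scaling: (x*sx, y*sy) = (-12*-1, 5*3) = (12, 15)

(12, 15)


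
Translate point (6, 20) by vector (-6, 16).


Translation: (x+dx, y+dy) = (6+-6, 20+16) = (0, 36)

(0, 36)


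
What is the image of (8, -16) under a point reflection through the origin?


Reflection through origin: (x, y) -> (-x, -y)
(8, -16) -> (-8, 16)

(-8, 16)


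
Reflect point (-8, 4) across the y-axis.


Reflection across y-axis: (x, y) -> (-x, y)
(-8, 4) -> (8, 4)

(8, 4)


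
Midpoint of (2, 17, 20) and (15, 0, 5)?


Midpoint = ((2+15)/2, (17+0)/2, (20+5)/2) = (8.5, 8.5, 12.5)

(8.5, 8.5, 12.5)


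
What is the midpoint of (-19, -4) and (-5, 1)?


Midpoint = ((-19+-5)/2, (-4+1)/2) = (-12, -1.5)

(-12, -1.5)


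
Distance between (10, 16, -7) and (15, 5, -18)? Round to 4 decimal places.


d = sqrt((15-10)^2 + (5-16)^2 + (-18--7)^2) = 16.3401

16.3401


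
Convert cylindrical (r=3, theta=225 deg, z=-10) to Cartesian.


x = 3 * cos(225) = -2.1213
y = 3 * sin(225) = -2.1213
z = -10

(-2.1213, -2.1213, -10)


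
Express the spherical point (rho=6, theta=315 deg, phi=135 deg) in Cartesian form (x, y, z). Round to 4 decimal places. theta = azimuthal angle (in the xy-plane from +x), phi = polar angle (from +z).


x = 6 * sin(135) * cos(315) = 3
y = 6 * sin(135) * sin(315) = -3
z = 6 * cos(135) = -4.2426

(3, -3, -4.2426)


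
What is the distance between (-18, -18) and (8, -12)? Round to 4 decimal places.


d = sqrt((8--18)^2 + (-12--18)^2) = 26.6833

26.6833


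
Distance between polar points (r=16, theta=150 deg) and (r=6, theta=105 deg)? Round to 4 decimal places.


d = sqrt(r1^2 + r2^2 - 2*r1*r2*cos(t2-t1))
d = sqrt(16^2 + 6^2 - 2*16*6*cos(105-150)) = 12.4994

12.4994


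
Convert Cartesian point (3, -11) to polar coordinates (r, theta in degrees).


r = sqrt(3^2 + (-11)^2) = 11.4018
theta = atan2(-11, 3) = 285.2551 degrees

r = 11.4018, theta = 285.2551 degrees


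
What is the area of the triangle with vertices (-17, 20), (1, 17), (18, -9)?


Area = |x1(y2-y3) + x2(y3-y1) + x3(y1-y2)| / 2
= |-17*(17--9) + 1*(-9-20) + 18*(20-17)| / 2
= 208.5

208.5


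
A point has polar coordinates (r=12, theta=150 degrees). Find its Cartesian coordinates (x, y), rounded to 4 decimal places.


x = 12 * cos(150) = -10.3923
y = 12 * sin(150) = 6

(-10.3923, 6)


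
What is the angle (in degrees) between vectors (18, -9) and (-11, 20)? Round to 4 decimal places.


dot = 18*-11 + -9*20 = -378
|u| = 20.1246, |v| = 22.8254
cos(angle) = -0.8229
angle = 145.3758 degrees

145.3758 degrees


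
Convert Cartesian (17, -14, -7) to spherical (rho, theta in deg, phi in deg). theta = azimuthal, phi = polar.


rho = sqrt(17^2 + (-14)^2 + (-7)^2) = 23.1084
theta = atan2(-14, 17) = 320.5275 deg
phi = acos(-7/23.1084) = 107.633 deg

rho = 23.1084, theta = 320.5275 deg, phi = 107.633 deg


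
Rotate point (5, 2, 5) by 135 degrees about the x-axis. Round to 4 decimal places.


x' = 5
y' = 2*cos(135) - 5*sin(135) = -4.9497
z' = 2*sin(135) + 5*cos(135) = -2.1213

(5, -4.9497, -2.1213)


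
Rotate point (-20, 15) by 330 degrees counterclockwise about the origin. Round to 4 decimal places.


x' = -20*cos(330) - 15*sin(330) = -9.8205
y' = -20*sin(330) + 15*cos(330) = 22.9904

(-9.8205, 22.9904)


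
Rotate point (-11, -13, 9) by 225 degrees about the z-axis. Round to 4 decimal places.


x' = -11*cos(225) - -13*sin(225) = -1.4142
y' = -11*sin(225) + -13*cos(225) = 16.9706
z' = 9

(-1.4142, 16.9706, 9)


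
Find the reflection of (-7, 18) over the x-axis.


Reflection across x-axis: (x, y) -> (x, -y)
(-7, 18) -> (-7, -18)

(-7, -18)


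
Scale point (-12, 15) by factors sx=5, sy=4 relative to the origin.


Scaling: (x*sx, y*sy) = (-12*5, 15*4) = (-60, 60)

(-60, 60)


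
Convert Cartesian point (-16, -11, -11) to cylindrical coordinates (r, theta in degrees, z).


r = sqrt((-16)^2 + (-11)^2) = 19.4165
theta = atan2(-11, -16) = 214.5085 deg
z = -11

r = 19.4165, theta = 214.5085 deg, z = -11


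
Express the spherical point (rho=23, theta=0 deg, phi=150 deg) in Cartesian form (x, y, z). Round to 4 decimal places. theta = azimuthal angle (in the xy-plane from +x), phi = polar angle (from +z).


x = 23 * sin(150) * cos(0) = 11.5
y = 23 * sin(150) * sin(0) = 0
z = 23 * cos(150) = -19.9186

(11.5, 0, -19.9186)


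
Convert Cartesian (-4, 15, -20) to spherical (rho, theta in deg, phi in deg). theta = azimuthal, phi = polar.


rho = sqrt((-4)^2 + 15^2 + (-20)^2) = 25.318
theta = atan2(15, -4) = 104.9314 deg
phi = acos(-20/25.318) = 142.1811 deg

rho = 25.318, theta = 104.9314 deg, phi = 142.1811 deg


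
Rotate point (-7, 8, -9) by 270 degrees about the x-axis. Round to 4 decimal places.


x' = -7
y' = 8*cos(270) - -9*sin(270) = -9
z' = 8*sin(270) + -9*cos(270) = -8

(-7, -9, -8)


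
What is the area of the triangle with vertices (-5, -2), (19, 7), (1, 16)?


Area = |x1(y2-y3) + x2(y3-y1) + x3(y1-y2)| / 2
= |-5*(7-16) + 19*(16--2) + 1*(-2-7)| / 2
= 189

189


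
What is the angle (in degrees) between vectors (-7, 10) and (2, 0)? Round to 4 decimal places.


dot = -7*2 + 10*0 = -14
|u| = 12.2066, |v| = 2
cos(angle) = -0.5735
angle = 124.992 degrees

124.992 degrees


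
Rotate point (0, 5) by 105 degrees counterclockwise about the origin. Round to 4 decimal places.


x' = 0*cos(105) - 5*sin(105) = -4.8296
y' = 0*sin(105) + 5*cos(105) = -1.2941

(-4.8296, -1.2941)


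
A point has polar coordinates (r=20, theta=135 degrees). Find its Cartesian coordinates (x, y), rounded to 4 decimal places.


x = 20 * cos(135) = -14.1421
y = 20 * sin(135) = 14.1421

(-14.1421, 14.1421)


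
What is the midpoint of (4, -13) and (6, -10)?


Midpoint = ((4+6)/2, (-13+-10)/2) = (5, -11.5)

(5, -11.5)


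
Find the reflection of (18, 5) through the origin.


Reflection through origin: (x, y) -> (-x, -y)
(18, 5) -> (-18, -5)

(-18, -5)


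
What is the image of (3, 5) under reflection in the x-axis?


Reflection across x-axis: (x, y) -> (x, -y)
(3, 5) -> (3, -5)

(3, -5)


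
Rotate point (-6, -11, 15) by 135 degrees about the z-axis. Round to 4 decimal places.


x' = -6*cos(135) - -11*sin(135) = 12.0208
y' = -6*sin(135) + -11*cos(135) = 3.5355
z' = 15

(12.0208, 3.5355, 15)


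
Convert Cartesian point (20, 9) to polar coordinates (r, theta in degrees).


r = sqrt(20^2 + 9^2) = 21.9317
theta = atan2(9, 20) = 24.2277 degrees

r = 21.9317, theta = 24.2277 degrees


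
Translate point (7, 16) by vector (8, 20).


Translation: (x+dx, y+dy) = (7+8, 16+20) = (15, 36)

(15, 36)


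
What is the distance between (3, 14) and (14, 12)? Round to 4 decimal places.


d = sqrt((14-3)^2 + (12-14)^2) = 11.1803

11.1803


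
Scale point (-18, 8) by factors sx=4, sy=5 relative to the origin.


Scaling: (x*sx, y*sy) = (-18*4, 8*5) = (-72, 40)

(-72, 40)


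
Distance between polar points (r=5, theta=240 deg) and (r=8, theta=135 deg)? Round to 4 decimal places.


d = sqrt(r1^2 + r2^2 - 2*r1*r2*cos(t2-t1))
d = sqrt(5^2 + 8^2 - 2*5*8*cos(135-240)) = 10.474

10.474


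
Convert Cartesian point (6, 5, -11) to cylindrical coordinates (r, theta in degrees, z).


r = sqrt(6^2 + 5^2) = 7.8102
theta = atan2(5, 6) = 39.8056 deg
z = -11

r = 7.8102, theta = 39.8056 deg, z = -11


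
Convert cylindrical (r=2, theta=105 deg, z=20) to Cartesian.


x = 2 * cos(105) = -0.5176
y = 2 * sin(105) = 1.9319
z = 20

(-0.5176, 1.9319, 20)


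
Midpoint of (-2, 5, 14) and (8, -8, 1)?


Midpoint = ((-2+8)/2, (5+-8)/2, (14+1)/2) = (3, -1.5, 7.5)

(3, -1.5, 7.5)


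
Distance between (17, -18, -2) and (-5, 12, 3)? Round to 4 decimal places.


d = sqrt((-5-17)^2 + (12--18)^2 + (3--2)^2) = 37.5366

37.5366


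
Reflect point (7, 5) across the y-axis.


Reflection across y-axis: (x, y) -> (-x, y)
(7, 5) -> (-7, 5)

(-7, 5)


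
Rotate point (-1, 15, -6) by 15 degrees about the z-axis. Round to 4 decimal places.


x' = -1*cos(15) - 15*sin(15) = -4.8482
y' = -1*sin(15) + 15*cos(15) = 14.2301
z' = -6

(-4.8482, 14.2301, -6)


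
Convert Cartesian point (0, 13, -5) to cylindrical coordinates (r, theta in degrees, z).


r = sqrt(0^2 + 13^2) = 13
theta = atan2(13, 0) = 90 deg
z = -5

r = 13, theta = 90 deg, z = -5


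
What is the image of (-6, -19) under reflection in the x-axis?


Reflection across x-axis: (x, y) -> (x, -y)
(-6, -19) -> (-6, 19)

(-6, 19)


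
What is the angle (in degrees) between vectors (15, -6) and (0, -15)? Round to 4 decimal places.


dot = 15*0 + -6*-15 = 90
|u| = 16.1555, |v| = 15
cos(angle) = 0.3714
angle = 68.1986 degrees

68.1986 degrees


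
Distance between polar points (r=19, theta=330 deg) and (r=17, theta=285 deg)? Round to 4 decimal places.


d = sqrt(r1^2 + r2^2 - 2*r1*r2*cos(t2-t1))
d = sqrt(19^2 + 17^2 - 2*19*17*cos(285-330)) = 13.9

13.9


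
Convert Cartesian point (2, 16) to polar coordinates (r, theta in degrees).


r = sqrt(2^2 + 16^2) = 16.1245
theta = atan2(16, 2) = 82.875 degrees

r = 16.1245, theta = 82.875 degrees


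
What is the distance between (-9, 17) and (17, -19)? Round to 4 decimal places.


d = sqrt((17--9)^2 + (-19-17)^2) = 44.4072

44.4072


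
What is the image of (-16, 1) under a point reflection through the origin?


Reflection through origin: (x, y) -> (-x, -y)
(-16, 1) -> (16, -1)

(16, -1)


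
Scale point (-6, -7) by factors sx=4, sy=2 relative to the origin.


Scaling: (x*sx, y*sy) = (-6*4, -7*2) = (-24, -14)

(-24, -14)


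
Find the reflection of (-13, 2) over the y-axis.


Reflection across y-axis: (x, y) -> (-x, y)
(-13, 2) -> (13, 2)

(13, 2)


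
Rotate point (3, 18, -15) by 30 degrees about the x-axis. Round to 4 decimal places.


x' = 3
y' = 18*cos(30) - -15*sin(30) = 23.0885
z' = 18*sin(30) + -15*cos(30) = -3.9904

(3, 23.0885, -3.9904)


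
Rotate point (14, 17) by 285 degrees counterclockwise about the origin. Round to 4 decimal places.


x' = 14*cos(285) - 17*sin(285) = 20.0442
y' = 14*sin(285) + 17*cos(285) = -9.123

(20.0442, -9.123)


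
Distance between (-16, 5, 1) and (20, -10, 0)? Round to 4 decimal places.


d = sqrt((20--16)^2 + (-10-5)^2 + (0-1)^2) = 39.0128

39.0128


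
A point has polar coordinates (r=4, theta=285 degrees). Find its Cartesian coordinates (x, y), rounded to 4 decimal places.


x = 4 * cos(285) = 1.0353
y = 4 * sin(285) = -3.8637

(1.0353, -3.8637)


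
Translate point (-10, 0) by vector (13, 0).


Translation: (x+dx, y+dy) = (-10+13, 0+0) = (3, 0)

(3, 0)


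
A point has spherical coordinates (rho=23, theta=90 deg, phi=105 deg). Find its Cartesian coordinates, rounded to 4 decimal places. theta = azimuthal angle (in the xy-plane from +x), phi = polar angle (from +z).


x = 23 * sin(105) * cos(90) = 0
y = 23 * sin(105) * sin(90) = 22.2163
z = 23 * cos(105) = -5.9528

(0, 22.2163, -5.9528)


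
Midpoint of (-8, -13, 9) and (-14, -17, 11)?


Midpoint = ((-8+-14)/2, (-13+-17)/2, (9+11)/2) = (-11, -15, 10)

(-11, -15, 10)


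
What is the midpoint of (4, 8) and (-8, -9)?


Midpoint = ((4+-8)/2, (8+-9)/2) = (-2, -0.5)

(-2, -0.5)


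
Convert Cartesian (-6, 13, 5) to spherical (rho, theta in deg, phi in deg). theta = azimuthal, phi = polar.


rho = sqrt((-6)^2 + 13^2 + 5^2) = 15.1658
theta = atan2(13, -6) = 114.7751 deg
phi = acos(5/15.1658) = 70.75 deg

rho = 15.1658, theta = 114.7751 deg, phi = 70.75 deg


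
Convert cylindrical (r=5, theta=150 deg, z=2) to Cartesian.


x = 5 * cos(150) = -4.3301
y = 5 * sin(150) = 2.5
z = 2

(-4.3301, 2.5, 2)


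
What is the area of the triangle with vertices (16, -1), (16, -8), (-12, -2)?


Area = |x1(y2-y3) + x2(y3-y1) + x3(y1-y2)| / 2
= |16*(-8--2) + 16*(-2--1) + -12*(-1--8)| / 2
= 98

98


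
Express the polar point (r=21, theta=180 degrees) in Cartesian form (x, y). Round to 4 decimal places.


x = 21 * cos(180) = -21
y = 21 * sin(180) = 0

(-21, 0)


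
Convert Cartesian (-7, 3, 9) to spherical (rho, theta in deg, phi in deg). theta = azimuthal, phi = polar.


rho = sqrt((-7)^2 + 3^2 + 9^2) = 11.7898
theta = atan2(3, -7) = 156.8014 deg
phi = acos(9/11.7898) = 40.2378 deg

rho = 11.7898, theta = 156.8014 deg, phi = 40.2378 deg


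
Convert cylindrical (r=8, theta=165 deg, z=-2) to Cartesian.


x = 8 * cos(165) = -7.7274
y = 8 * sin(165) = 2.0706
z = -2

(-7.7274, 2.0706, -2)


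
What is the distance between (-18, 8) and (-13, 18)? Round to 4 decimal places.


d = sqrt((-13--18)^2 + (18-8)^2) = 11.1803

11.1803


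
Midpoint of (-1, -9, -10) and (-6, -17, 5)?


Midpoint = ((-1+-6)/2, (-9+-17)/2, (-10+5)/2) = (-3.5, -13, -2.5)

(-3.5, -13, -2.5)


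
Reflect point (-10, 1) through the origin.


Reflection through origin: (x, y) -> (-x, -y)
(-10, 1) -> (10, -1)

(10, -1)


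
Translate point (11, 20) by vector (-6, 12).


Translation: (x+dx, y+dy) = (11+-6, 20+12) = (5, 32)

(5, 32)


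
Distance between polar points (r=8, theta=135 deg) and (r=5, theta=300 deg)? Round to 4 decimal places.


d = sqrt(r1^2 + r2^2 - 2*r1*r2*cos(t2-t1))
d = sqrt(8^2 + 5^2 - 2*8*5*cos(300-135)) = 12.8947

12.8947


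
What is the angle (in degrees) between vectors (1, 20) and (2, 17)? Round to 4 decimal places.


dot = 1*2 + 20*17 = 342
|u| = 20.025, |v| = 17.1172
cos(angle) = 0.9977
angle = 3.8474 degrees

3.8474 degrees


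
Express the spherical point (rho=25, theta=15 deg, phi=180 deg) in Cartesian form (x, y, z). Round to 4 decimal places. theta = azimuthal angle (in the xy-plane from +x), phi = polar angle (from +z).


x = 25 * sin(180) * cos(15) = 0
y = 25 * sin(180) * sin(15) = 0
z = 25 * cos(180) = -25

(0, 0, -25)


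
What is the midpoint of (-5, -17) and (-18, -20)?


Midpoint = ((-5+-18)/2, (-17+-20)/2) = (-11.5, -18.5)

(-11.5, -18.5)


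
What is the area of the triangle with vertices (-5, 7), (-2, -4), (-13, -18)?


Area = |x1(y2-y3) + x2(y3-y1) + x3(y1-y2)| / 2
= |-5*(-4--18) + -2*(-18-7) + -13*(7--4)| / 2
= 81.5

81.5


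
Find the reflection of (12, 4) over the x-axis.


Reflection across x-axis: (x, y) -> (x, -y)
(12, 4) -> (12, -4)

(12, -4)


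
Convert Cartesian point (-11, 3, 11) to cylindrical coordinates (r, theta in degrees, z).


r = sqrt((-11)^2 + 3^2) = 11.4018
theta = atan2(3, -11) = 164.7449 deg
z = 11

r = 11.4018, theta = 164.7449 deg, z = 11


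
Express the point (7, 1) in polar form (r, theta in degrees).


r = sqrt(7^2 + 1^2) = 7.0711
theta = atan2(1, 7) = 8.1301 degrees

r = 7.0711, theta = 8.1301 degrees


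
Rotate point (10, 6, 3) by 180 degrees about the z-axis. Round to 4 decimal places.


x' = 10*cos(180) - 6*sin(180) = -10
y' = 10*sin(180) + 6*cos(180) = -6
z' = 3

(-10, -6, 3)


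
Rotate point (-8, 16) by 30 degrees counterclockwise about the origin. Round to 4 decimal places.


x' = -8*cos(30) - 16*sin(30) = -14.9282
y' = -8*sin(30) + 16*cos(30) = 9.8564

(-14.9282, 9.8564)


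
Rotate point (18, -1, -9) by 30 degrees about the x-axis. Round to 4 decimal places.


x' = 18
y' = -1*cos(30) - -9*sin(30) = 3.634
z' = -1*sin(30) + -9*cos(30) = -8.2942

(18, 3.634, -8.2942)


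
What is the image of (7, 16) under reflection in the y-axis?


Reflection across y-axis: (x, y) -> (-x, y)
(7, 16) -> (-7, 16)

(-7, 16)


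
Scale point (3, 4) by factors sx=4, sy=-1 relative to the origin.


Scaling: (x*sx, y*sy) = (3*4, 4*-1) = (12, -4)

(12, -4)


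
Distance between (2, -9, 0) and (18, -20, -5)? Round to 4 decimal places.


d = sqrt((18-2)^2 + (-20--9)^2 + (-5-0)^2) = 20.0499

20.0499


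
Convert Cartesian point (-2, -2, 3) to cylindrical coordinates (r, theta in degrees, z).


r = sqrt((-2)^2 + (-2)^2) = 2.8284
theta = atan2(-2, -2) = 225 deg
z = 3

r = 2.8284, theta = 225 deg, z = 3


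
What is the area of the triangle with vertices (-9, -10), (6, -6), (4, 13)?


Area = |x1(y2-y3) + x2(y3-y1) + x3(y1-y2)| / 2
= |-9*(-6-13) + 6*(13--10) + 4*(-10--6)| / 2
= 146.5

146.5


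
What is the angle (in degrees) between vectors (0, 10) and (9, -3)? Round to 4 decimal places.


dot = 0*9 + 10*-3 = -30
|u| = 10, |v| = 9.4868
cos(angle) = -0.3162
angle = 108.4349 degrees

108.4349 degrees


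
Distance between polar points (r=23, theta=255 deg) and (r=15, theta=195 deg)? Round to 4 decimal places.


d = sqrt(r1^2 + r2^2 - 2*r1*r2*cos(t2-t1))
d = sqrt(23^2 + 15^2 - 2*23*15*cos(195-255)) = 20.2237

20.2237


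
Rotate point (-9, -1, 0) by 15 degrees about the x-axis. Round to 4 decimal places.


x' = -9
y' = -1*cos(15) - 0*sin(15) = -0.9659
z' = -1*sin(15) + 0*cos(15) = -0.2588

(-9, -0.9659, -0.2588)


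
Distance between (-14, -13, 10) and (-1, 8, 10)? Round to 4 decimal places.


d = sqrt((-1--14)^2 + (8--13)^2 + (10-10)^2) = 24.6982

24.6982


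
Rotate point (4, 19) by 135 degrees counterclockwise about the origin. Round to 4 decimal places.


x' = 4*cos(135) - 19*sin(135) = -16.2635
y' = 4*sin(135) + 19*cos(135) = -10.6066

(-16.2635, -10.6066)


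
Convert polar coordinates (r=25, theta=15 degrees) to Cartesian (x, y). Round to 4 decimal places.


x = 25 * cos(15) = 24.1481
y = 25 * sin(15) = 6.4705

(24.1481, 6.4705)


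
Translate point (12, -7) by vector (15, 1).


Translation: (x+dx, y+dy) = (12+15, -7+1) = (27, -6)

(27, -6)


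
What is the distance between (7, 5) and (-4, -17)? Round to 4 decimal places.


d = sqrt((-4-7)^2 + (-17-5)^2) = 24.5967

24.5967


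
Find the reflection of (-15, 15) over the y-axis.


Reflection across y-axis: (x, y) -> (-x, y)
(-15, 15) -> (15, 15)

(15, 15)


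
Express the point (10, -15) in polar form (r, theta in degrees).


r = sqrt(10^2 + (-15)^2) = 18.0278
theta = atan2(-15, 10) = 303.6901 degrees

r = 18.0278, theta = 303.6901 degrees


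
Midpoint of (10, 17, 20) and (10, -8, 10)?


Midpoint = ((10+10)/2, (17+-8)/2, (20+10)/2) = (10, 4.5, 15)

(10, 4.5, 15)


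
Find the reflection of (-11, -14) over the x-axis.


Reflection across x-axis: (x, y) -> (x, -y)
(-11, -14) -> (-11, 14)

(-11, 14)


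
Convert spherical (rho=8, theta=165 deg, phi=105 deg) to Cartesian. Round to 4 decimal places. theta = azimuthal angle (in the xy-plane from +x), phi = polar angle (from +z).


x = 8 * sin(105) * cos(165) = -7.4641
y = 8 * sin(105) * sin(165) = 2
z = 8 * cos(105) = -2.0706

(-7.4641, 2, -2.0706)


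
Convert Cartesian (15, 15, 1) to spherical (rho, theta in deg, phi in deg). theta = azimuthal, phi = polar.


rho = sqrt(15^2 + 15^2 + 1^2) = 21.2368
theta = atan2(15, 15) = 45 deg
phi = acos(1/21.2368) = 87.301 deg

rho = 21.2368, theta = 45 deg, phi = 87.301 deg


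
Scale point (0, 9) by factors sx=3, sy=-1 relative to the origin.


Scaling: (x*sx, y*sy) = (0*3, 9*-1) = (0, -9)

(0, -9)


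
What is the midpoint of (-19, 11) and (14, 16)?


Midpoint = ((-19+14)/2, (11+16)/2) = (-2.5, 13.5)

(-2.5, 13.5)


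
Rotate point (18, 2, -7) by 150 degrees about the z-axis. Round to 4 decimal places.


x' = 18*cos(150) - 2*sin(150) = -16.5885
y' = 18*sin(150) + 2*cos(150) = 7.2679
z' = -7

(-16.5885, 7.2679, -7)


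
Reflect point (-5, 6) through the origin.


Reflection through origin: (x, y) -> (-x, -y)
(-5, 6) -> (5, -6)

(5, -6)


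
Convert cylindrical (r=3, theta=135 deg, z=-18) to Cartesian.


x = 3 * cos(135) = -2.1213
y = 3 * sin(135) = 2.1213
z = -18

(-2.1213, 2.1213, -18)


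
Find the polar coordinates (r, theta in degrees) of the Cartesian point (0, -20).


r = sqrt(0^2 + (-20)^2) = 20
theta = atan2(-20, 0) = 270 degrees

r = 20, theta = 270 degrees


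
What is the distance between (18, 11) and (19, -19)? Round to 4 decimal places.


d = sqrt((19-18)^2 + (-19-11)^2) = 30.0167

30.0167


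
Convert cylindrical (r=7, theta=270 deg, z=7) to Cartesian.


x = 7 * cos(270) = 0
y = 7 * sin(270) = -7
z = 7

(0, -7, 7)


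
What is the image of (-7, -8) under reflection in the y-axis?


Reflection across y-axis: (x, y) -> (-x, y)
(-7, -8) -> (7, -8)

(7, -8)


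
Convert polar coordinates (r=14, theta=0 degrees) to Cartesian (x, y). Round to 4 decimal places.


x = 14 * cos(0) = 14
y = 14 * sin(0) = 0

(14, 0)


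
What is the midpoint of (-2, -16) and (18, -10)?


Midpoint = ((-2+18)/2, (-16+-10)/2) = (8, -13)

(8, -13)


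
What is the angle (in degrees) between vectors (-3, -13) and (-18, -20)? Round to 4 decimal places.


dot = -3*-18 + -13*-20 = 314
|u| = 13.3417, |v| = 26.9072
cos(angle) = 0.8747
angle = 28.9926 degrees

28.9926 degrees


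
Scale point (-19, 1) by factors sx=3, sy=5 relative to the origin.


Scaling: (x*sx, y*sy) = (-19*3, 1*5) = (-57, 5)

(-57, 5)


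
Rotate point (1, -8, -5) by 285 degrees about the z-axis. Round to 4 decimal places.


x' = 1*cos(285) - -8*sin(285) = -7.4686
y' = 1*sin(285) + -8*cos(285) = -3.0365
z' = -5

(-7.4686, -3.0365, -5)


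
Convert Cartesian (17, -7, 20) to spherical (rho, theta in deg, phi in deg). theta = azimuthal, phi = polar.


rho = sqrt(17^2 + (-7)^2 + 20^2) = 27.1662
theta = atan2(-7, 17) = 337.6199 deg
phi = acos(20/27.1662) = 42.5904 deg

rho = 27.1662, theta = 337.6199 deg, phi = 42.5904 deg


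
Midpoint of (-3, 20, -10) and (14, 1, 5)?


Midpoint = ((-3+14)/2, (20+1)/2, (-10+5)/2) = (5.5, 10.5, -2.5)

(5.5, 10.5, -2.5)


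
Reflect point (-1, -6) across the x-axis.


Reflection across x-axis: (x, y) -> (x, -y)
(-1, -6) -> (-1, 6)

(-1, 6)


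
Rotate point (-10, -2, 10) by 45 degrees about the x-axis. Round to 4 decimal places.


x' = -10
y' = -2*cos(45) - 10*sin(45) = -8.4853
z' = -2*sin(45) + 10*cos(45) = 5.6569

(-10, -8.4853, 5.6569)


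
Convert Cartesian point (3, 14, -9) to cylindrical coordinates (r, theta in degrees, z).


r = sqrt(3^2 + 14^2) = 14.3178
theta = atan2(14, 3) = 77.9052 deg
z = -9

r = 14.3178, theta = 77.9052 deg, z = -9


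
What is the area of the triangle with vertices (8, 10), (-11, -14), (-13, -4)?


Area = |x1(y2-y3) + x2(y3-y1) + x3(y1-y2)| / 2
= |8*(-14--4) + -11*(-4-10) + -13*(10--14)| / 2
= 119

119


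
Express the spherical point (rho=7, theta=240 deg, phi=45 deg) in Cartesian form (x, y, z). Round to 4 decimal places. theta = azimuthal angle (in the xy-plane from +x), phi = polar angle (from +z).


x = 7 * sin(45) * cos(240) = -2.4749
y = 7 * sin(45) * sin(240) = -4.2866
z = 7 * cos(45) = 4.9497

(-2.4749, -4.2866, 4.9497)


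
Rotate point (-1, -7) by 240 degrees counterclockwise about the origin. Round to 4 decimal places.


x' = -1*cos(240) - -7*sin(240) = -5.5622
y' = -1*sin(240) + -7*cos(240) = 4.366

(-5.5622, 4.366)


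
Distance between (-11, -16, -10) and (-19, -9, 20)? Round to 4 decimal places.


d = sqrt((-19--11)^2 + (-9--16)^2 + (20--10)^2) = 31.8277

31.8277


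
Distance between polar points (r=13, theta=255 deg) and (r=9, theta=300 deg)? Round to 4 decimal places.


d = sqrt(r1^2 + r2^2 - 2*r1*r2*cos(t2-t1))
d = sqrt(13^2 + 9^2 - 2*13*9*cos(300-255)) = 9.1944

9.1944


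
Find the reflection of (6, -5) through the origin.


Reflection through origin: (x, y) -> (-x, -y)
(6, -5) -> (-6, 5)

(-6, 5)


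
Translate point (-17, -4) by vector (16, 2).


Translation: (x+dx, y+dy) = (-17+16, -4+2) = (-1, -2)

(-1, -2)


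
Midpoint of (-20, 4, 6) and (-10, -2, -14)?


Midpoint = ((-20+-10)/2, (4+-2)/2, (6+-14)/2) = (-15, 1, -4)

(-15, 1, -4)


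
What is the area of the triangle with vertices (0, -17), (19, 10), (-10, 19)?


Area = |x1(y2-y3) + x2(y3-y1) + x3(y1-y2)| / 2
= |0*(10-19) + 19*(19--17) + -10*(-17-10)| / 2
= 477

477


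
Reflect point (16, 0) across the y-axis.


Reflection across y-axis: (x, y) -> (-x, y)
(16, 0) -> (-16, 0)

(-16, 0)


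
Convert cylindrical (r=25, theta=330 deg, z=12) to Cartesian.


x = 25 * cos(330) = 21.6506
y = 25 * sin(330) = -12.5
z = 12

(21.6506, -12.5, 12)


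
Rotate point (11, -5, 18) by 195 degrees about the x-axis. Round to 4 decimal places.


x' = 11
y' = -5*cos(195) - 18*sin(195) = 9.4884
z' = -5*sin(195) + 18*cos(195) = -16.0926

(11, 9.4884, -16.0926)


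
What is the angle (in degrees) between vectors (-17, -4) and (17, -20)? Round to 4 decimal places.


dot = -17*17 + -4*-20 = -209
|u| = 17.4642, |v| = 26.2488
cos(angle) = -0.4559
angle = 117.124 degrees

117.124 degrees


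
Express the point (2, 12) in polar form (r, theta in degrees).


r = sqrt(2^2 + 12^2) = 12.1655
theta = atan2(12, 2) = 80.5377 degrees

r = 12.1655, theta = 80.5377 degrees


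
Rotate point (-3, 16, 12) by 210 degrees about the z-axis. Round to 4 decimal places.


x' = -3*cos(210) - 16*sin(210) = 10.5981
y' = -3*sin(210) + 16*cos(210) = -12.3564
z' = 12

(10.5981, -12.3564, 12)


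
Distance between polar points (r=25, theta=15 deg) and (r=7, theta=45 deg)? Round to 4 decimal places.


d = sqrt(r1^2 + r2^2 - 2*r1*r2*cos(t2-t1))
d = sqrt(25^2 + 7^2 - 2*25*7*cos(45-15)) = 19.2585

19.2585


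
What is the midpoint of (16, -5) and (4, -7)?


Midpoint = ((16+4)/2, (-5+-7)/2) = (10, -6)

(10, -6)


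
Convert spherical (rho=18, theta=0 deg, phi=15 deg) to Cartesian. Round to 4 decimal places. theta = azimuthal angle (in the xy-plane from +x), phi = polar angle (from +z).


x = 18 * sin(15) * cos(0) = 4.6587
y = 18 * sin(15) * sin(0) = 0
z = 18 * cos(15) = 17.3867

(4.6587, 0, 17.3867)


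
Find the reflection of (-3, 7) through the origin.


Reflection through origin: (x, y) -> (-x, -y)
(-3, 7) -> (3, -7)

(3, -7)


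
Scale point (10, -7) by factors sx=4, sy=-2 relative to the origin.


Scaling: (x*sx, y*sy) = (10*4, -7*-2) = (40, 14)

(40, 14)


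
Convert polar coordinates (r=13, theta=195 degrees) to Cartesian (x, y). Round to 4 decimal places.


x = 13 * cos(195) = -12.557
y = 13 * sin(195) = -3.3646

(-12.557, -3.3646)


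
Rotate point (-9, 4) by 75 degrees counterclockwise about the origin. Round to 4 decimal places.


x' = -9*cos(75) - 4*sin(75) = -6.1931
y' = -9*sin(75) + 4*cos(75) = -7.6581

(-6.1931, -7.6581)


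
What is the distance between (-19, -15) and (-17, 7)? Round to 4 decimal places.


d = sqrt((-17--19)^2 + (7--15)^2) = 22.0907

22.0907


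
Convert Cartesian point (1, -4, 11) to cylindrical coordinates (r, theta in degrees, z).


r = sqrt(1^2 + (-4)^2) = 4.1231
theta = atan2(-4, 1) = 284.0362 deg
z = 11

r = 4.1231, theta = 284.0362 deg, z = 11


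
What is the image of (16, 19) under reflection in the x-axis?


Reflection across x-axis: (x, y) -> (x, -y)
(16, 19) -> (16, -19)

(16, -19)


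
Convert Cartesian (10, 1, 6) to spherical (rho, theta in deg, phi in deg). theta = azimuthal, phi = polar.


rho = sqrt(10^2 + 1^2 + 6^2) = 11.7047
theta = atan2(1, 10) = 5.7106 deg
phi = acos(6/11.7047) = 59.1619 deg

rho = 11.7047, theta = 5.7106 deg, phi = 59.1619 deg


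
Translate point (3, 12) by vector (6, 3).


Translation: (x+dx, y+dy) = (3+6, 12+3) = (9, 15)

(9, 15)


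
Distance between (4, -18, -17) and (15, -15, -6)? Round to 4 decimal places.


d = sqrt((15-4)^2 + (-15--18)^2 + (-6--17)^2) = 15.843

15.843


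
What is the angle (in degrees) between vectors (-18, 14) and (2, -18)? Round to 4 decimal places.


dot = -18*2 + 14*-18 = -288
|u| = 22.8035, |v| = 18.1108
cos(angle) = -0.6974
angle = 134.2152 degrees

134.2152 degrees


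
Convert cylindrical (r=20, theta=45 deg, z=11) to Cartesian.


x = 20 * cos(45) = 14.1421
y = 20 * sin(45) = 14.1421
z = 11

(14.1421, 14.1421, 11)


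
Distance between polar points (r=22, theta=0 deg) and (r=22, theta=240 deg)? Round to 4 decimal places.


d = sqrt(r1^2 + r2^2 - 2*r1*r2*cos(t2-t1))
d = sqrt(22^2 + 22^2 - 2*22*22*cos(240-0)) = 38.1051

38.1051


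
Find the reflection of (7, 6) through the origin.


Reflection through origin: (x, y) -> (-x, -y)
(7, 6) -> (-7, -6)

(-7, -6)


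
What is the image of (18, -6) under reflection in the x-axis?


Reflection across x-axis: (x, y) -> (x, -y)
(18, -6) -> (18, 6)

(18, 6)


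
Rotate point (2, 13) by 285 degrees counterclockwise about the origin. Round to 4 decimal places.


x' = 2*cos(285) - 13*sin(285) = 13.0747
y' = 2*sin(285) + 13*cos(285) = 1.4328

(13.0747, 1.4328)


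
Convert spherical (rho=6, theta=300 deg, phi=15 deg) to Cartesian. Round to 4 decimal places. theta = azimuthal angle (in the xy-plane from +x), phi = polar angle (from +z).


x = 6 * sin(15) * cos(300) = 0.7765
y = 6 * sin(15) * sin(300) = -1.3449
z = 6 * cos(15) = 5.7956

(0.7765, -1.3449, 5.7956)


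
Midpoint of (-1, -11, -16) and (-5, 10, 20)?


Midpoint = ((-1+-5)/2, (-11+10)/2, (-16+20)/2) = (-3, -0.5, 2)

(-3, -0.5, 2)


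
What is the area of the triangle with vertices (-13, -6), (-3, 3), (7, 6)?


Area = |x1(y2-y3) + x2(y3-y1) + x3(y1-y2)| / 2
= |-13*(3-6) + -3*(6--6) + 7*(-6-3)| / 2
= 30

30


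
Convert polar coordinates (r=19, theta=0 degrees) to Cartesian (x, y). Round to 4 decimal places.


x = 19 * cos(0) = 19
y = 19 * sin(0) = 0

(19, 0)


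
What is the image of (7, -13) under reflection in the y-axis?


Reflection across y-axis: (x, y) -> (-x, y)
(7, -13) -> (-7, -13)

(-7, -13)


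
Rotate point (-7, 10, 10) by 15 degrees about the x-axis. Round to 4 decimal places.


x' = -7
y' = 10*cos(15) - 10*sin(15) = 7.0711
z' = 10*sin(15) + 10*cos(15) = 12.2474

(-7, 7.0711, 12.2474)


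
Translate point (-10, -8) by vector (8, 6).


Translation: (x+dx, y+dy) = (-10+8, -8+6) = (-2, -2)

(-2, -2)


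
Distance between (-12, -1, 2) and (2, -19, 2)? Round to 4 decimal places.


d = sqrt((2--12)^2 + (-19--1)^2 + (2-2)^2) = 22.8035

22.8035
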